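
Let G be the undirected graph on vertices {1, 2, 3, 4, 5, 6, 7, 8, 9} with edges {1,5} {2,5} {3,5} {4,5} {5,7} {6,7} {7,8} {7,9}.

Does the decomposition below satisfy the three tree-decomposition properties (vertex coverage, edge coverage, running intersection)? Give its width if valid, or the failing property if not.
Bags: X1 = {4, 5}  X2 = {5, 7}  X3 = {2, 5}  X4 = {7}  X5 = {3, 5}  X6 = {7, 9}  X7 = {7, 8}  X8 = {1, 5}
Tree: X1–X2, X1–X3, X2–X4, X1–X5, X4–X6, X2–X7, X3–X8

A tree decomposition must satisfy three properties: every vertex lies in some bag; for every edge, both endpoints lie together in some bag; and for every vertex, the bags containing it form a connected subtree. Here vertex 6 appears in no bag, so the decomposition is invalid.

No — vertex 6 appears in no bag.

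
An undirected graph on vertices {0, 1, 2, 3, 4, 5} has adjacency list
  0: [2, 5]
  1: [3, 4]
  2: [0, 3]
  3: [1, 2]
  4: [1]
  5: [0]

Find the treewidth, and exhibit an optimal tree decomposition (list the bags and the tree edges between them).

The largest bag has 2 vertices, giving width 1; this decomposition certifies tw(G) ≤ 1. G has an edge, so its treewidth is at least 1. Therefore the treewidth is 1.

Treewidth 1.
One optimal decomposition is:
Bags: B1 = {1, 4}  B2 = {1, 3}  B3 = {2, 3}  B4 = {0, 2}  B5 = {0, 5}
Tree: B1–B2, B2–B3, B3–B4, B4–B5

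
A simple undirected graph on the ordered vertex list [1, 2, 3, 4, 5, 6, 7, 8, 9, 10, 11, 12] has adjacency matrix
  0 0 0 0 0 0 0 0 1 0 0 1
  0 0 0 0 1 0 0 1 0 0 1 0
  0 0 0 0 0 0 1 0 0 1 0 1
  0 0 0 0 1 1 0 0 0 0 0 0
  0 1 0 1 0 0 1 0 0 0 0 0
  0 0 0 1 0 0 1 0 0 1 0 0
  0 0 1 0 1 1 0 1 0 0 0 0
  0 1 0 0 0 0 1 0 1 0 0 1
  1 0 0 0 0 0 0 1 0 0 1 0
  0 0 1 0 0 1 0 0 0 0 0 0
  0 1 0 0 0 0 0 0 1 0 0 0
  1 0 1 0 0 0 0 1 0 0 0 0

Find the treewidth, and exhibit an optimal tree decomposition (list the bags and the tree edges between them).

Treewidth 3.
One such decomposition:
Bags: B1 = {1, 2, 9, 11}  B2 = {1, 2, 8, 9}  B3 = {1, 2, 8, 12}  B4 = {2, 5, 8, 12}  B5 = {5, 7, 8, 12}  B6 = {3, 5, 7, 12}  B7 = {3, 4, 5, 7}  B8 = {3, 4, 6, 7}  B9 = {3, 4, 6, 10}
Tree: B1–B2, B2–B3, B3–B4, B4–B5, B5–B6, B6–B7, B7–B8, B8–B9

Each bag holds 4 vertices, so the decomposition has width 3, which upper-bounds the treewidth. For the lower bound: the 4 vertex sets {1,9,11}, {2}, {8}, {3,5,7,12} are disjoint, each induces a connected subgraph, and every pair is joined by at least one edge of G. Contracting each set to a single vertex therefore yields K_{4} as a minor, and since treewidth is minor-monotone, tw(G) ≥ tw(K_{4}) = 3. Combining the bounds, tw(G) = 3.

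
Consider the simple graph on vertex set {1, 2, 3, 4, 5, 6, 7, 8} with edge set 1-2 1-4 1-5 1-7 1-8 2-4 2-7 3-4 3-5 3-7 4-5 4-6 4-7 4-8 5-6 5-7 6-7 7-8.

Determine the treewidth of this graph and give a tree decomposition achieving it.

Treewidth 3.
One optimal decomposition is:
Bags: B1 = {1, 4, 5, 7}  B2 = {4, 5, 6, 7}  B3 = {3, 4, 5, 7}  B4 = {1, 4, 7, 8}  B5 = {1, 2, 4, 7}
Tree: B1–B2, B2–B3, B1–B4, B4–B5

Each bag holds 4 vertices, so the decomposition has width 3, which upper-bounds the treewidth. On the other hand G contains the 4-clique {1, 4, 7, 8}. A clique must lie in a single bag of any decomposition, so no decomposition can have width below 3. Combining the bounds, tw(G) = 3.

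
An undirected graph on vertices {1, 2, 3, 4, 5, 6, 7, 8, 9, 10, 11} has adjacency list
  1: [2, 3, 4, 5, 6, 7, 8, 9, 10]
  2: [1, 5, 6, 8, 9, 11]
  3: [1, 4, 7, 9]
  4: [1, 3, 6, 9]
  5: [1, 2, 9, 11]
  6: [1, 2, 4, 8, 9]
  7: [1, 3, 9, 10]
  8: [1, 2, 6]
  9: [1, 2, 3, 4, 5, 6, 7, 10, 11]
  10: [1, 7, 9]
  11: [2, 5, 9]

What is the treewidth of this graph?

A width-3 tree decomposition is:
Bags: B1 = {1, 2, 6, 8}  B2 = {1, 2, 6, 9}  B3 = {1, 4, 6, 9}  B4 = {1, 3, 4, 9}  B5 = {1, 3, 7, 9}  B6 = {1, 2, 5, 9}  B7 = {2, 5, 9, 11}  B8 = {1, 7, 9, 10}
Tree: B1–B2, B2–B3, B3–B4, B4–B5, B2–B6, B6–B7, B5–B8
Every bag has size at most 4, so the width is 4 − 1 = 3 and tw(G) ≤ 3. Conversely, {1, 2, 6, 8} is a clique of size 4, and the vertices of any clique must share a bag in every tree decomposition; so some bag has ≥ 4 vertices and tw(G) ≥ 3. Hence tw(G) = 3 exactly.

3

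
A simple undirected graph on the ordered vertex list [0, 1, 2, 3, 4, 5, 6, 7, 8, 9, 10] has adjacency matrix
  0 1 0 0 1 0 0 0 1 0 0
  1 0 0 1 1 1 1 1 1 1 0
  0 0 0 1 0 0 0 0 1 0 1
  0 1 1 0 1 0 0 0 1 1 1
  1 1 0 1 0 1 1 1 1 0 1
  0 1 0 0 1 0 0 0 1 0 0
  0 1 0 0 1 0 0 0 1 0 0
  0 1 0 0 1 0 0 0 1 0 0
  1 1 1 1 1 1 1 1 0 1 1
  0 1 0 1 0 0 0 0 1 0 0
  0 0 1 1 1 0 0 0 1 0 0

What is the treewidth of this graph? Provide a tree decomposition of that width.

Each bag holds 4 vertices, so the decomposition has width 3, which upper-bounds the treewidth. Conversely, {1, 3, 8, 9} is a clique of size 4, and the vertices of any clique must share a bag in every tree decomposition; so some bag has ≥ 4 vertices and tw(G) ≥ 3. Hence tw(G) = 3 exactly.

Treewidth 3.
Bags: B1 = {1, 4, 5, 8}  B2 = {1, 4, 6, 8}  B3 = {1, 3, 4, 8}  B4 = {1, 3, 8, 9}  B5 = {3, 4, 8, 10}  B6 = {2, 3, 8, 10}  B7 = {1, 4, 7, 8}  B8 = {0, 1, 4, 8}
Tree: B1–B2, B1–B3, B3–B4, B3–B5, B5–B6, B1–B7, B1–B8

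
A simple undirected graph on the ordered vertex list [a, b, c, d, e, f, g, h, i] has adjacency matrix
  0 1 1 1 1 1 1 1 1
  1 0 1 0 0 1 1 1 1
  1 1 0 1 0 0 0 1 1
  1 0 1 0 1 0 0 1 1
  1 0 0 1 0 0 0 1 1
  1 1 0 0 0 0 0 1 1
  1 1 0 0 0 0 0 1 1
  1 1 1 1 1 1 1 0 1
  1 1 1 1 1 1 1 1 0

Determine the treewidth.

4

A width-4 tree decomposition is:
Bags: B1 = {a, b, f, h, i}  B2 = {a, b, g, h, i}  B3 = {a, b, c, h, i}  B4 = {a, c, d, h, i}  B5 = {a, d, e, h, i}
Tree: B1–B2, B2–B3, B3–B4, B4–B5
Each bag holds 5 vertices, so the decomposition has width 4, which upper-bounds the treewidth. On the other hand G contains the 5-clique {a, d, e, h, i}. A clique must lie in a single bag of any decomposition, so no decomposition can have width below 4. The upper and lower bounds meet at 4, so that is the treewidth.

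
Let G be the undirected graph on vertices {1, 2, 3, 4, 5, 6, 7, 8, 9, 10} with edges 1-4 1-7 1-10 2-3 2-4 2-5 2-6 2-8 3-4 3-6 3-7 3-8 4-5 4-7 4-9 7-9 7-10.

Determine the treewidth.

A width-2 tree decomposition is:
Bags: B1 = {1, 4, 7}  B2 = {3, 4, 7}  B3 = {2, 3, 4}  B4 = {2, 3, 6}  B5 = {4, 7, 9}  B6 = {1, 7, 10}  B7 = {2, 3, 8}  B8 = {2, 4, 5}
Tree: B1–B2, B2–B3, B3–B4, B1–B5, B1–B6, B3–B7, B3–B8
Each bag holds 3 vertices, so the decomposition has width 2, which upper-bounds the treewidth. For the lower bound, the 3 vertices {2, 3, 8} are pairwise adjacent, and any tree decomposition puts a clique entirely inside one bag — forcing width ≥ 2. Combining the bounds, tw(G) = 2.

2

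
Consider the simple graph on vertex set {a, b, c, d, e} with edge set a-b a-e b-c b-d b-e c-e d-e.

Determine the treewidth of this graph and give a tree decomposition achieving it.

The largest bag has 3 vertices, giving width 2; this decomposition certifies tw(G) ≤ 2. On the other hand G contains the 3-clique {b, d, e}. A clique must lie in a single bag of any decomposition, so no decomposition can have width below 2. The upper and lower bounds meet at 2, so that is the treewidth.

Treewidth 2.
One such decomposition:
Bags: B1 = {b, d, e}  B2 = {b, c, e}  B3 = {a, b, e}
Tree: B1–B2, B2–B3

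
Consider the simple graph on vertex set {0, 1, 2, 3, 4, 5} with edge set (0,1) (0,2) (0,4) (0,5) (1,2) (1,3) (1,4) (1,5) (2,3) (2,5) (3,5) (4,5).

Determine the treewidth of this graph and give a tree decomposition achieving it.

Each bag holds 4 vertices, so the decomposition has width 3, which upper-bounds the treewidth. On the other hand G contains the 4-clique {0, 1, 2, 5}. A clique must lie in a single bag of any decomposition, so no decomposition can have width below 3. Therefore the treewidth is 3.

Treewidth 3.
One optimal decomposition is:
Bags: B1 = {0, 1, 4, 5}  B2 = {0, 1, 2, 5}  B3 = {1, 2, 3, 5}
Tree: B1–B2, B2–B3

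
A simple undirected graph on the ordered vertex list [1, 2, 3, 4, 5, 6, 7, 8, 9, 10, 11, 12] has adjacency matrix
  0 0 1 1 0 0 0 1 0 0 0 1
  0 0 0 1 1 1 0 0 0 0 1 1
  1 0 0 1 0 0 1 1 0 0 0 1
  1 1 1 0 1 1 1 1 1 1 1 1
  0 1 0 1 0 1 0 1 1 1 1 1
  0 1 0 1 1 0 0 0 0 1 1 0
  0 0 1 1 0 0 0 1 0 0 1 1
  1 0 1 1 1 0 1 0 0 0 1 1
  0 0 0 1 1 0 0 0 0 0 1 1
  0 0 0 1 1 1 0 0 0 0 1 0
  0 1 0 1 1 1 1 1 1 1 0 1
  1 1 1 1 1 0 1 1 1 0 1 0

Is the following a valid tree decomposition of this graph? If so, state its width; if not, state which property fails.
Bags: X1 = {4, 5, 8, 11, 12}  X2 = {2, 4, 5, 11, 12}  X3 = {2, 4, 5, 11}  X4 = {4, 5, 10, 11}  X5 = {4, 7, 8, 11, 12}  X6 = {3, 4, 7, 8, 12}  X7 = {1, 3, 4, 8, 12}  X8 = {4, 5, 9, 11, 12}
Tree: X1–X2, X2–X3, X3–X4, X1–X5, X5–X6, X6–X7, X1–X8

No — vertex 6 appears in no bag.

A tree decomposition must satisfy three properties: every vertex lies in some bag; for every edge, both endpoints lie together in some bag; and for every vertex, the bags containing it form a connected subtree. Here vertex 6 appears in no bag, so the decomposition is invalid.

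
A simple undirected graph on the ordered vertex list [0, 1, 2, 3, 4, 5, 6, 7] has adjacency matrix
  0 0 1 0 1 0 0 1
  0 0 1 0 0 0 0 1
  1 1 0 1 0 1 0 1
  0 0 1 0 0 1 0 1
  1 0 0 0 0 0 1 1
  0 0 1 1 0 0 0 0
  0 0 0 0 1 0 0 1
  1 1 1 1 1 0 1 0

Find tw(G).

A width-2 tree decomposition is:
Bags: B1 = {0, 4, 7}  B2 = {4, 6, 7}  B3 = {0, 2, 7}  B4 = {2, 3, 7}  B5 = {2, 3, 5}  B6 = {1, 2, 7}
Tree: B1–B2, B1–B3, B3–B4, B4–B5, B3–B6
Each bag holds 3 vertices, so the decomposition has width 2, which upper-bounds the treewidth. On the other hand G contains the 3-clique {2, 3, 5}. A clique must lie in a single bag of any decomposition, so no decomposition can have width below 2. Therefore the treewidth is 2.

2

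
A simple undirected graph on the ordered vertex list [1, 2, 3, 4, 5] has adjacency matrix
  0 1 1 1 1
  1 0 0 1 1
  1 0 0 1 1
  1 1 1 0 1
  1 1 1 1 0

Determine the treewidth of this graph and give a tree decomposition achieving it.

Treewidth 3.
Bags: B1 = {1, 3, 4, 5}  B2 = {1, 2, 4, 5}
Tree: B1–B2

Each bag holds 4 vertices, so the decomposition has width 3, which upper-bounds the treewidth. On the other hand G contains the 4-clique {1, 2, 4, 5}. A clique must lie in a single bag of any decomposition, so no decomposition can have width below 3. The upper and lower bounds meet at 3, so that is the treewidth.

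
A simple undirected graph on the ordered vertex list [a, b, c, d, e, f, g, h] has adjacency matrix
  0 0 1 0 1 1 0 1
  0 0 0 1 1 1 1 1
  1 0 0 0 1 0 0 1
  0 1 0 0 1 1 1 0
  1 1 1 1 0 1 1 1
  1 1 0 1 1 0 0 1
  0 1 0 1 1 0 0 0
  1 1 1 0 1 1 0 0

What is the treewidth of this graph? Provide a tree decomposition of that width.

The largest bag has 4 vertices, giving width 3; this decomposition certifies tw(G) ≤ 3. Conversely, {b, d, e, g} is a clique of size 4, and the vertices of any clique must share a bag in every tree decomposition; so some bag has ≥ 4 vertices and tw(G) ≥ 3. Combining the bounds, tw(G) = 3.

Treewidth 3.
Bags: B1 = {a, e, f, h}  B2 = {b, e, f, h}  B3 = {b, d, e, f}  B4 = {b, d, e, g}  B5 = {a, c, e, h}
Tree: B1–B2, B2–B3, B3–B4, B1–B5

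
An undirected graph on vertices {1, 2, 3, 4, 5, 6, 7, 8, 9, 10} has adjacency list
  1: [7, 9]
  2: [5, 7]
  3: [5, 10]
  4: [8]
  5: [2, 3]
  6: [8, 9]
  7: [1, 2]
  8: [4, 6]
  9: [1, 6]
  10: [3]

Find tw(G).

1

A width-1 tree decomposition is:
Bags: B1 = {4, 8}  B2 = {6, 8}  B3 = {6, 9}  B4 = {1, 9}  B5 = {1, 7}  B6 = {2, 7}  B7 = {2, 5}  B8 = {3, 5}  B9 = {3, 10}
Tree: B1–B2, B2–B3, B3–B4, B4–B5, B5–B6, B6–B7, B7–B8, B8–B9
Each bag holds 2 vertices, so the decomposition has width 1, which upper-bounds the treewidth. Since G has at least one edge (e.g. 4–8), it is not an edgeless graph, so tw(G) ≥ 1. The upper and lower bounds meet at 1, so that is the treewidth.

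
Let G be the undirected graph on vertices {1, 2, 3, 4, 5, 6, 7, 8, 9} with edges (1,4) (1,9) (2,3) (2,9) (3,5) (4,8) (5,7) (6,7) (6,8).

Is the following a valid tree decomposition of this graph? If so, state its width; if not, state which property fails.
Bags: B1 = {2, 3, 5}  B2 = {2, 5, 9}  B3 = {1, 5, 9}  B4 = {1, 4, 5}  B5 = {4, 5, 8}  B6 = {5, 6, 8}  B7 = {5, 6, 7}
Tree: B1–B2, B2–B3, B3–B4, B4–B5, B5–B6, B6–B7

Yes; width 2.

Checking the three conditions: (i) the bags cover all of {1, 2, 3, 4, 5, 6, 7, 8, 9}; (ii) for each edge, some bag contains both endpoints; (iii) the bags containing any fixed vertex form a subtree. All hold, so the decomposition is valid with width 3 − 1 = 2.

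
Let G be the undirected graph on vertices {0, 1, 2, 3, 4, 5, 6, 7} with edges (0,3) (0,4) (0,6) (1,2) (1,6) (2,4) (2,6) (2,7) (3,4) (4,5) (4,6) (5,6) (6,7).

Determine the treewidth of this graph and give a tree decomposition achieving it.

Every bag has size at most 3, so the width is 3 − 1 = 2 and tw(G) ≤ 2. On the other hand G contains the 3-clique {0, 3, 4}. A clique must lie in a single bag of any decomposition, so no decomposition can have width below 2. Therefore the treewidth is 2.

Treewidth 2.
Bags: B1 = {0, 3, 4}  B2 = {0, 4, 6}  B3 = {2, 4, 6}  B4 = {4, 5, 6}  B5 = {2, 6, 7}  B6 = {1, 2, 6}
Tree: B1–B2, B2–B3, B3–B4, B3–B5, B5–B6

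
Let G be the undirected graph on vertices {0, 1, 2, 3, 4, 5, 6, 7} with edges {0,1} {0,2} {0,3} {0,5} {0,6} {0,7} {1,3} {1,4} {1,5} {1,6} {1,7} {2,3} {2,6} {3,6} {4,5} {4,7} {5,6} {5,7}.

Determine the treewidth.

3

A width-3 tree decomposition is:
Bags: B1 = {0, 1, 5, 6}  B2 = {0, 1, 3, 6}  B3 = {0, 1, 5, 7}  B4 = {1, 4, 5, 7}  B5 = {0, 2, 3, 6}
Tree: B1–B2, B1–B3, B3–B4, B2–B5
Each bag holds 4 vertices, so the decomposition has width 3, which upper-bounds the treewidth. On the other hand G contains the 4-clique {0, 1, 3, 6}. A clique must lie in a single bag of any decomposition, so no decomposition can have width below 3. Combining the bounds, tw(G) = 3.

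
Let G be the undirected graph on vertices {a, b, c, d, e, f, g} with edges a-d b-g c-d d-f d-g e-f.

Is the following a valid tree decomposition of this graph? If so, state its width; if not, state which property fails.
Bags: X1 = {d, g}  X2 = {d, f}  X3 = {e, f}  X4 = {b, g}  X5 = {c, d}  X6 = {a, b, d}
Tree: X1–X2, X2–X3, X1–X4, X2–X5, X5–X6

No — bags containing vertex b are not connected in the tree.

A tree decomposition must satisfy three properties: every vertex lies in some bag; for every edge, both endpoints lie together in some bag; and for every vertex, the bags containing it form a connected subtree. Here bags containing vertex b are not connected in the tree, so the decomposition is invalid.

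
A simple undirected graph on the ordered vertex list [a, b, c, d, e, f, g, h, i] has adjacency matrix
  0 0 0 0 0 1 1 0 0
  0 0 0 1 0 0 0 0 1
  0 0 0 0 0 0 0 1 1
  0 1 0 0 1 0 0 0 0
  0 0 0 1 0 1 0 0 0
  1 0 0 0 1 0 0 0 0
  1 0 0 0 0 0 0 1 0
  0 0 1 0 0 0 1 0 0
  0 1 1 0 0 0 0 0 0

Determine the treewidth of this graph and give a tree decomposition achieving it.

Treewidth 2.
One such decomposition:
Bags: B1 = {d, e, f}  B2 = {b, d, f}  B3 = {b, f, i}  B4 = {c, f, i}  B5 = {c, f, h}  B6 = {f, g, h}  B7 = {a, f, g}
Tree: B1–B2, B2–B3, B3–B4, B4–B5, B5–B6, B6–B7

Every bag has size at most 3, so the width is 3 − 1 = 2 and tw(G) ≤ 2. For the lower bound, G contains the cycle f–e–d–b–i–c–h–g–a–f, so G is not a forest; only forests have treewidth ≤ 1, hence tw(G) ≥ 2. Hence tw(G) = 2 exactly.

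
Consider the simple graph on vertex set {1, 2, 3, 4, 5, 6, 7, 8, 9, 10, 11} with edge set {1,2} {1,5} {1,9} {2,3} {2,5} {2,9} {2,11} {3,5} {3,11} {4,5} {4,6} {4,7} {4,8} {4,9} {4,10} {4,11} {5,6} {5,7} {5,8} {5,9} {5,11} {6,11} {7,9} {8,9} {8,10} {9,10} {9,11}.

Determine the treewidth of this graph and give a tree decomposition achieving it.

Each bag holds 4 vertices, so the decomposition has width 3, which upper-bounds the treewidth. Conversely, {4, 8, 9, 10} is a clique of size 4, and the vertices of any clique must share a bag in every tree decomposition; so some bag has ≥ 4 vertices and tw(G) ≥ 3. The upper and lower bounds meet at 3, so that is the treewidth.

Treewidth 3.
One optimal decomposition is:
Bags: B1 = {2, 5, 9, 11}  B2 = {4, 5, 9, 11}  B3 = {4, 5, 8, 9}  B4 = {4, 8, 9, 10}  B5 = {4, 5, 7, 9}  B6 = {2, 3, 5, 11}  B7 = {4, 5, 6, 11}  B8 = {1, 2, 5, 9}
Tree: B1–B2, B2–B3, B3–B4, B2–B5, B1–B6, B2–B7, B1–B8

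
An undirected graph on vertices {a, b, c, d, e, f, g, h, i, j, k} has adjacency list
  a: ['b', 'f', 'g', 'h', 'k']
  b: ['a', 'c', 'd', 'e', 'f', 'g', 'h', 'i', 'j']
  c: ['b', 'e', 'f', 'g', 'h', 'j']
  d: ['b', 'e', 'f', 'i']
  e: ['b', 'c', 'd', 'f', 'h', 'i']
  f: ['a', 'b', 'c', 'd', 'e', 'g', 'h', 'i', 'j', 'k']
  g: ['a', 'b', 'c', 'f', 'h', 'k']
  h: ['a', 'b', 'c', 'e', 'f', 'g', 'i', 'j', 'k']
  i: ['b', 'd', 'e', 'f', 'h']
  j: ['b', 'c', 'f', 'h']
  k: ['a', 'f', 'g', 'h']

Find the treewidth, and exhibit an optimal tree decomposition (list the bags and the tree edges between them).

Treewidth 4.
One such decomposition:
Bags: B1 = {b, c, e, f, h}  B2 = {b, e, f, h, i}  B3 = {b, c, f, h, j}  B4 = {b, c, f, g, h}  B5 = {b, d, e, f, i}  B6 = {a, b, f, g, h}  B7 = {a, f, g, h, k}
Tree: B1–B2, B1–B3, B1–B4, B2–B5, B4–B6, B6–B7

Each bag holds 5 vertices, so the decomposition has width 4, which upper-bounds the treewidth. Conversely, {b, d, e, f, i} is a clique of size 5, and the vertices of any clique must share a bag in every tree decomposition; so some bag has ≥ 5 vertices and tw(G) ≥ 4. The upper and lower bounds meet at 4, so that is the treewidth.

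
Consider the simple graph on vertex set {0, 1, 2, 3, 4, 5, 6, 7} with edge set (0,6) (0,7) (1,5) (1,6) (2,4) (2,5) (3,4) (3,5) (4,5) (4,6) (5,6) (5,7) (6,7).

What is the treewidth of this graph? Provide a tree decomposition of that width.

Treewidth 2.
One optimal decomposition is:
Bags: B1 = {4, 5, 6}  B2 = {2, 4, 5}  B3 = {5, 6, 7}  B4 = {3, 4, 5}  B5 = {1, 5, 6}  B6 = {0, 6, 7}
Tree: B1–B2, B1–B3, B2–B4, B1–B5, B3–B6

The largest bag has 3 vertices, giving width 2; this decomposition certifies tw(G) ≤ 2. On the other hand G contains the 3-clique {0, 6, 7}. A clique must lie in a single bag of any decomposition, so no decomposition can have width below 2. Combining the bounds, tw(G) = 2.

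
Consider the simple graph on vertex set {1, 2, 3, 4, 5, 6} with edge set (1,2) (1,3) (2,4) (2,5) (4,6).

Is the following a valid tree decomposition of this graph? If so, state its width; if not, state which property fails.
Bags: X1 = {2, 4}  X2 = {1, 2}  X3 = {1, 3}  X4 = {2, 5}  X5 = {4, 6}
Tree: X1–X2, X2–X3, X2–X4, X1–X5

Yes; width 1.

Every vertex of G appears in some bag (union = {1, 2, 3, 4, 5, 6}); every edge is covered by a bag; and for each vertex v the set of bags containing v is connected in the bag tree. The decomposition is therefore valid. The largest bag has 2 vertices, so the width is 1.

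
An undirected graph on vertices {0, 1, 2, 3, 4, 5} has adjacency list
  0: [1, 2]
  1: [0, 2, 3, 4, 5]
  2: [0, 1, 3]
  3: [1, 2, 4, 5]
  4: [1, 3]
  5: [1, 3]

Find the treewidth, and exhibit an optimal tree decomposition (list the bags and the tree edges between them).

Treewidth 2.
One such decomposition:
Bags: B1 = {1, 3, 5}  B2 = {1, 3, 4}  B3 = {1, 2, 3}  B4 = {0, 1, 2}
Tree: B1–B2, B2–B3, B3–B4

Each bag holds 3 vertices, so the decomposition has width 2, which upper-bounds the treewidth. On the other hand G contains the 3-clique {0, 1, 2}. A clique must lie in a single bag of any decomposition, so no decomposition can have width below 2. Combining the bounds, tw(G) = 2.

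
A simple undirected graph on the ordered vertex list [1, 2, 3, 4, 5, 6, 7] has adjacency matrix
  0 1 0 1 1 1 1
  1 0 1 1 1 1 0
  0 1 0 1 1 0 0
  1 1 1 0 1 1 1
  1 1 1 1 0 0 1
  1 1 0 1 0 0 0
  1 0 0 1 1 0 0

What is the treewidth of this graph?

A width-3 tree decomposition is:
Bags: B1 = {1, 2, 4, 6}  B2 = {1, 2, 4, 5}  B3 = {1, 4, 5, 7}  B4 = {2, 3, 4, 5}
Tree: B1–B2, B2–B3, B2–B4
The largest bag has 4 vertices, giving width 3; this decomposition certifies tw(G) ≤ 3. On the other hand G contains the 4-clique {1, 2, 4, 5}. A clique must lie in a single bag of any decomposition, so no decomposition can have width below 3. The upper and lower bounds meet at 3, so that is the treewidth.

3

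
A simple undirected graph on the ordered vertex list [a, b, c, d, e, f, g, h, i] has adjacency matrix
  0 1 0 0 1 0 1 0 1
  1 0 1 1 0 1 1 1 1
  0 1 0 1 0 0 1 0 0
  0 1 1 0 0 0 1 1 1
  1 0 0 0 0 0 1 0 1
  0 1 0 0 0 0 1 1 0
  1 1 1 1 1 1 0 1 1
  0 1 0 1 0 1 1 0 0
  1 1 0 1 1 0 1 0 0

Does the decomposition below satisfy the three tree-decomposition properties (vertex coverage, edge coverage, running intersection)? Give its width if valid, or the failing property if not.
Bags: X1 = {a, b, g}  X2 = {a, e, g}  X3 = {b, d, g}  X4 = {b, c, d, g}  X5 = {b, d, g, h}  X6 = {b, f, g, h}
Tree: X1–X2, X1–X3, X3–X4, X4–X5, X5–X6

A tree decomposition must satisfy three properties: every vertex lies in some bag; for every edge, both endpoints lie together in some bag; and for every vertex, the bags containing it form a connected subtree. Here vertex i appears in no bag, so the decomposition is invalid.

No — vertex i appears in no bag.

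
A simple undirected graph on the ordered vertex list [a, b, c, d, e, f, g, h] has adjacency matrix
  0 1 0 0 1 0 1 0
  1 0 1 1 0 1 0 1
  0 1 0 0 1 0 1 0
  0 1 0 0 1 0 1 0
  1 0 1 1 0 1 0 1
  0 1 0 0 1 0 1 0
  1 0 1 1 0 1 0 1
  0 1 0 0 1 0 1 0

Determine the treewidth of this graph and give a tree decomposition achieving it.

Each bag holds 4 vertices, so the decomposition has width 3, which upper-bounds the treewidth. For the lower bound: the 4 vertex sets {g,h}, {b,c}, {e}, {a} are disjoint, each induces a connected subgraph, and every pair is joined by at least one edge of G. Contracting each set to a single vertex therefore yields K_{4} as a minor, and since treewidth is minor-monotone, tw(G) ≥ tw(K_{4}) = 3. Hence tw(G) = 3 exactly.

Treewidth 3.
Bags: B1 = {b, e, g, h}  B2 = {b, c, e, g}  B3 = {a, b, e, g}  B4 = {b, e, f, g}  B5 = {b, d, e, g}
Tree: B1–B2, B2–B3, B3–B4, B4–B5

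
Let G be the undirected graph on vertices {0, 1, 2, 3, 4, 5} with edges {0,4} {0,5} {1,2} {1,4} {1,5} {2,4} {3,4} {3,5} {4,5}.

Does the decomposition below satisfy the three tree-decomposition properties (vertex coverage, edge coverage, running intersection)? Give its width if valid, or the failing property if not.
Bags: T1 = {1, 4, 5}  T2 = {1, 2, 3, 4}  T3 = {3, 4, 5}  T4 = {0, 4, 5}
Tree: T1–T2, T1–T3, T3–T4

A tree decomposition must satisfy three properties: every vertex lies in some bag; for every edge, both endpoints lie together in some bag; and for every vertex, the bags containing it form a connected subtree. Here bags containing vertex 3 are not connected in the tree, so the decomposition is invalid.

No — bags containing vertex 3 are not connected in the tree.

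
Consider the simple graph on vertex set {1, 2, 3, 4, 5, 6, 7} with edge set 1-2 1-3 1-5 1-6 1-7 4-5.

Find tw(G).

1

A width-1 tree decomposition is:
Bags: B1 = {1, 5}  B2 = {4, 5}  B3 = {1, 6}  B4 = {1, 2}  B5 = {1, 3}  B6 = {1, 7}
Tree: B1–B2, B1–B3, B3–B4, B3–B5, B3–B6
Each bag holds 2 vertices, so the decomposition has width 1, which upper-bounds the treewidth. Any graph with an edge has treewidth ≥ 1, and G has the edge 1–5. Hence tw(G) = 1 exactly.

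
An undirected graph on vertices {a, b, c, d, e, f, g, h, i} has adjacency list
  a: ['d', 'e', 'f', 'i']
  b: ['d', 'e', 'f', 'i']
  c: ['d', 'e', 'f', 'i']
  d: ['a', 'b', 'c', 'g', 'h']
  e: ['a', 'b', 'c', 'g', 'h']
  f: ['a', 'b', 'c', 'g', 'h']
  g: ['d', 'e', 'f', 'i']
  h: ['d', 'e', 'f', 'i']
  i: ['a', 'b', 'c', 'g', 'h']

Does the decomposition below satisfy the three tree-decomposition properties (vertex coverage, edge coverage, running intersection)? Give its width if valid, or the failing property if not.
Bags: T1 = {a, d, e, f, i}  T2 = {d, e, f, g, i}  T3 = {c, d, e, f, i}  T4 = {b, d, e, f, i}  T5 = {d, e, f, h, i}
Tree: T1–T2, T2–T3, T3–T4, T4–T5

Yes; width 4.

Vertex coverage: the bags together contain {a, b, c, d, e, f, g, h, i}, the full vertex set. Edge coverage: each edge of G has both endpoints in at least one bag. Running intersection: for every vertex, the bags containing it form a connected subtree. All three properties hold, so this is a valid tree decomposition of width max|bag| − 1 = 4, and hence tw(G) ≤ 4.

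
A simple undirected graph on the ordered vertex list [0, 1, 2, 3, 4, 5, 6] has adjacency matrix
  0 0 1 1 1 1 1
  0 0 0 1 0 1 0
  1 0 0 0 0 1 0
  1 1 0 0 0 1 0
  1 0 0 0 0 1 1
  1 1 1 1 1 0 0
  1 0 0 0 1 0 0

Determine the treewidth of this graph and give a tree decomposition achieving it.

Treewidth 2.
One optimal decomposition is:
Bags: B1 = {0, 3, 5}  B2 = {0, 2, 5}  B3 = {0, 4, 5}  B4 = {1, 3, 5}  B5 = {0, 4, 6}
Tree: B1–B2, B2–B3, B1–B4, B3–B5

Every bag has size at most 3, so the width is 3 − 1 = 2 and tw(G) ≤ 2. On the other hand G contains the 3-clique {0, 2, 5}. A clique must lie in a single bag of any decomposition, so no decomposition can have width below 2. Therefore the treewidth is 2.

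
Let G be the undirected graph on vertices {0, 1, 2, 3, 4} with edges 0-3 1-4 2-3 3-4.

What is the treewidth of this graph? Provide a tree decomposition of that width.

Each bag holds 2 vertices, so the decomposition has width 1, which upper-bounds the treewidth. Any graph with an edge has treewidth ≥ 1, and G has the edge 2–3. The upper and lower bounds meet at 1, so that is the treewidth.

Treewidth 1.
Bags: B1 = {2, 3}  B2 = {3, 4}  B3 = {0, 3}  B4 = {1, 4}
Tree: B1–B2, B1–B3, B2–B4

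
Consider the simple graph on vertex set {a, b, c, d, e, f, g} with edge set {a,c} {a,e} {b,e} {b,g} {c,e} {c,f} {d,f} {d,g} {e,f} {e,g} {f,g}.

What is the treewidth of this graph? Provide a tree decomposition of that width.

Every bag has size at most 3, so the width is 3 − 1 = 2 and tw(G) ≤ 2. For the lower bound, the 3 vertices {d, f, g} are pairwise adjacent, and any tree decomposition puts a clique entirely inside one bag — forcing width ≥ 2. Therefore the treewidth is 2.

Treewidth 2.
Bags: B1 = {e, f, g}  B2 = {b, e, g}  B3 = {d, f, g}  B4 = {c, e, f}  B5 = {a, c, e}
Tree: B1–B2, B1–B3, B1–B4, B4–B5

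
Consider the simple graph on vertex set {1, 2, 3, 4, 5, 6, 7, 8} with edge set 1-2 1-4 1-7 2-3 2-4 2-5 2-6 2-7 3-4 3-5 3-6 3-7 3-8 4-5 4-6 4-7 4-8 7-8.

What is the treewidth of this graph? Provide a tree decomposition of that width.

Treewidth 3.
Bags: B1 = {2, 3, 4, 7}  B2 = {2, 3, 4, 5}  B3 = {3, 4, 7, 8}  B4 = {1, 2, 4, 7}  B5 = {2, 3, 4, 6}
Tree: B1–B2, B1–B3, B1–B4, B1–B5

Each bag holds 4 vertices, so the decomposition has width 3, which upper-bounds the treewidth. Conversely, {3, 4, 7, 8} is a clique of size 4, and the vertices of any clique must share a bag in every tree decomposition; so some bag has ≥ 4 vertices and tw(G) ≥ 3. Therefore the treewidth is 3.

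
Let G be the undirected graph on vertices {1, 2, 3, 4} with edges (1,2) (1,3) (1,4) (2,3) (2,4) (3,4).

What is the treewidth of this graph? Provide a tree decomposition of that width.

Treewidth 3.
Bags: B1 = {1, 2, 3, 4}
Tree: (single bag)

With just one bag of size 4, the width is 4 − 1 = 3, so tw(G) ≤ 3. For the lower bound, the 4 vertices {1, 2, 3, 4} are pairwise adjacent, and any tree decomposition puts a clique entirely inside one bag — forcing width ≥ 3. The upper and lower bounds meet at 3, so that is the treewidth.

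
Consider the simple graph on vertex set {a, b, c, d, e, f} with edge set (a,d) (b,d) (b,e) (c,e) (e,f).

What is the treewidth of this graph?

A width-1 tree decomposition is:
Bags: B1 = {c, e}  B2 = {b, e}  B3 = {b, d}  B4 = {e, f}  B5 = {a, d}
Tree: B1–B2, B2–B3, B1–B4, B3–B5
Every bag has size at most 2, so the width is 2 − 1 = 1 and tw(G) ≤ 1. G has an edge, so its treewidth is at least 1. Combining the bounds, tw(G) = 1.

1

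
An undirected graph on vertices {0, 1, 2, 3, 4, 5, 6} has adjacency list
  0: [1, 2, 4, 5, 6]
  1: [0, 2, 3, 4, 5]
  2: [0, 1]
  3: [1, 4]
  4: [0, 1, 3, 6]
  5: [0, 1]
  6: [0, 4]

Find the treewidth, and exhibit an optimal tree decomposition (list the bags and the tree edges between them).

The largest bag has 3 vertices, giving width 2; this decomposition certifies tw(G) ≤ 2. Conversely, {0, 1, 2} is a clique of size 3, and the vertices of any clique must share a bag in every tree decomposition; so some bag has ≥ 3 vertices and tw(G) ≥ 2. Hence tw(G) = 2 exactly.

Treewidth 2.
One optimal decomposition is:
Bags: B1 = {0, 1, 4}  B2 = {0, 1, 5}  B3 = {0, 4, 6}  B4 = {1, 3, 4}  B5 = {0, 1, 2}
Tree: B1–B2, B1–B3, B1–B4, B2–B5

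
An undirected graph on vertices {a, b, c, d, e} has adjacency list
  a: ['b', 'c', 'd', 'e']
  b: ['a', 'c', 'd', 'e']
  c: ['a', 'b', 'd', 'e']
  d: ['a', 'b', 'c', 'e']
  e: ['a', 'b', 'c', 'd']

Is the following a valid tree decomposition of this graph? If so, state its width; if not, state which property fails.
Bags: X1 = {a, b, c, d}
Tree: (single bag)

No — vertex e appears in no bag.

A tree decomposition must satisfy three properties: every vertex lies in some bag; for every edge, both endpoints lie together in some bag; and for every vertex, the bags containing it form a connected subtree. Here vertex e appears in no bag, so the decomposition is invalid.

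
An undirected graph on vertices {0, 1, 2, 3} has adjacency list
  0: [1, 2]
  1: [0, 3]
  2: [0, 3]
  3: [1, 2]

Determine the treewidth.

2

A width-2 tree decomposition is:
Bags: B1 = {0, 1, 2}  B2 = {1, 2, 3}
Tree: B1–B2
Every bag has size at most 3, so the width is 3 − 1 = 2 and tw(G) ≤ 2. For the lower bound, G contains the cycle 1–0–2–3–1, so G is not a forest; only forests have treewidth ≤ 1, hence tw(G) ≥ 2. Therefore the treewidth is 2.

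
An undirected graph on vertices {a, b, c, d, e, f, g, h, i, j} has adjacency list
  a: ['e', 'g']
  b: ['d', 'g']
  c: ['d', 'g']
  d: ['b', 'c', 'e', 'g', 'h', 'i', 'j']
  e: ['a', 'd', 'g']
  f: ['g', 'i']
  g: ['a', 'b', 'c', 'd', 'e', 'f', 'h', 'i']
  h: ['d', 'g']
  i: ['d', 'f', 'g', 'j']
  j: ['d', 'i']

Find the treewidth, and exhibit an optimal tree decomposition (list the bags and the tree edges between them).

Every bag has size at most 3, so the width is 3 − 1 = 2 and tw(G) ≤ 2. For the lower bound, the 3 vertices {d, g, h} are pairwise adjacent, and any tree decomposition puts a clique entirely inside one bag — forcing width ≥ 2. Therefore the treewidth is 2.

Treewidth 2.
One optimal decomposition is:
Bags: B1 = {d, e, g}  B2 = {b, d, g}  B3 = {d, g, i}  B4 = {d, g, h}  B5 = {f, g, i}  B6 = {c, d, g}  B7 = {a, e, g}  B8 = {d, i, j}
Tree: B1–B2, B1–B3, B2–B4, B3–B5, B1–B6, B1–B7, B3–B8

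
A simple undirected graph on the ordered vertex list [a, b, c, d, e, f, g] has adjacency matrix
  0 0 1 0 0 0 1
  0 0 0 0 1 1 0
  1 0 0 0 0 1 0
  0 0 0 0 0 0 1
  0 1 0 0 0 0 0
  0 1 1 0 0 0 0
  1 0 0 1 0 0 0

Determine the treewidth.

1

A width-1 tree decomposition is:
Bags: B1 = {b, e}  B2 = {b, f}  B3 = {c, f}  B4 = {a, c}  B5 = {a, g}  B6 = {d, g}
Tree: B1–B2, B2–B3, B3–B4, B4–B5, B5–B6
Every bag has size at most 2, so the width is 2 − 1 = 1 and tw(G) ≤ 1. Since G has at least one edge (e.g. e–b), it is not an edgeless graph, so tw(G) ≥ 1. Hence tw(G) = 1 exactly.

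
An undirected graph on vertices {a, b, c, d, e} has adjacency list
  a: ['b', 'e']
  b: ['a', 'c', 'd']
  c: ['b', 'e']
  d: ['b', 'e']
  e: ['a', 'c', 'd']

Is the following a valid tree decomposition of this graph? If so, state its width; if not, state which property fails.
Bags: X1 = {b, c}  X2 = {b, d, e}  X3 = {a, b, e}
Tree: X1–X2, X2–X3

A tree decomposition must satisfy three properties: every vertex lies in some bag; for every edge, both endpoints lie together in some bag; and for every vertex, the bags containing it form a connected subtree. Here edge (e,c) lies in no bag, so the decomposition is invalid.

No — edge (e,c) lies in no bag.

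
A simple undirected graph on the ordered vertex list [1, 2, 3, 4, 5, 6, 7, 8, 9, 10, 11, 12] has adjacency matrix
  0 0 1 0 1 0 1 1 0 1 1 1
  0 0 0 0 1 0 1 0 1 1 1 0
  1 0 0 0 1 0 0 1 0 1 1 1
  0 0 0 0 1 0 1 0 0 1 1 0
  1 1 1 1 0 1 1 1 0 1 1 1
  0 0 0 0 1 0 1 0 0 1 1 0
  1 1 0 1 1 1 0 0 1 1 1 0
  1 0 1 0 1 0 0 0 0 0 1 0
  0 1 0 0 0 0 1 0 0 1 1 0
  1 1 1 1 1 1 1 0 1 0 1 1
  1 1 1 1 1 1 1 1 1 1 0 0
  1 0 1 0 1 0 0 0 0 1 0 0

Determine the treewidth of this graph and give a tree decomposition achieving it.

Each bag holds 5 vertices, so the decomposition has width 4, which upper-bounds the treewidth. For the lower bound, the 5 vertices {2, 7, 9, 10, 11} are pairwise adjacent, and any tree decomposition puts a clique entirely inside one bag — forcing width ≥ 4. Combining the bounds, tw(G) = 4.

Treewidth 4.
One such decomposition:
Bags: B1 = {1, 5, 7, 10, 11}  B2 = {2, 5, 7, 10, 11}  B3 = {4, 5, 7, 10, 11}  B4 = {1, 3, 5, 10, 11}  B5 = {1, 3, 5, 8, 11}  B6 = {5, 6, 7, 10, 11}  B7 = {2, 7, 9, 10, 11}  B8 = {1, 3, 5, 10, 12}
Tree: B1–B2, B1–B3, B1–B4, B4–B5, B2–B6, B2–B7, B4–B8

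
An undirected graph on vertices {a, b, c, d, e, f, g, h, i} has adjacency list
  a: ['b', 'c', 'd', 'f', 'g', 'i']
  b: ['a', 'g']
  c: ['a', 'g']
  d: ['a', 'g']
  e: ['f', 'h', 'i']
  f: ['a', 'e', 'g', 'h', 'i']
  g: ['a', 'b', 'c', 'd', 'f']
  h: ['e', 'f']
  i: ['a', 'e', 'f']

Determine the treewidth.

A width-2 tree decomposition is:
Bags: B1 = {a, f, g}  B2 = {a, f, i}  B3 = {a, c, g}  B4 = {e, f, i}  B5 = {a, d, g}  B6 = {a, b, g}  B7 = {e, f, h}
Tree: B1–B2, B1–B3, B2–B4, B1–B5, B3–B6, B4–B7
Each bag holds 3 vertices, so the decomposition has width 2, which upper-bounds the treewidth. Conversely, {e, f, h} is a clique of size 3, and the vertices of any clique must share a bag in every tree decomposition; so some bag has ≥ 3 vertices and tw(G) ≥ 2. Therefore the treewidth is 2.

2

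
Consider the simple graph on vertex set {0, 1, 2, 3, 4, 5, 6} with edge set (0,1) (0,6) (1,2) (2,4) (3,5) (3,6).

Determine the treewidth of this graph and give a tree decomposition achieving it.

Each bag holds 2 vertices, so the decomposition has width 1, which upper-bounds the treewidth. Since G has at least one edge (e.g. 5–3), it is not an edgeless graph, so tw(G) ≥ 1. Therefore the treewidth is 1.

Treewidth 1.
One such decomposition:
Bags: B1 = {3, 5}  B2 = {3, 6}  B3 = {0, 6}  B4 = {0, 1}  B5 = {1, 2}  B6 = {2, 4}
Tree: B1–B2, B2–B3, B3–B4, B4–B5, B5–B6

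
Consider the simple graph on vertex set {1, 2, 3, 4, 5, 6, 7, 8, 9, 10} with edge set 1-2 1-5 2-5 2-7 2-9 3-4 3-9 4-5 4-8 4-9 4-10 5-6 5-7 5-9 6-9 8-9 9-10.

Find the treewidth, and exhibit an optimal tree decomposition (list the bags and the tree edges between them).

The largest bag has 3 vertices, giving width 2; this decomposition certifies tw(G) ≤ 2. Conversely, {1, 2, 5} is a clique of size 3, and the vertices of any clique must share a bag in every tree decomposition; so some bag has ≥ 3 vertices and tw(G) ≥ 2. The upper and lower bounds meet at 2, so that is the treewidth.

Treewidth 2.
One such decomposition:
Bags: B1 = {4, 9, 10}  B2 = {4, 5, 9}  B3 = {3, 4, 9}  B4 = {2, 5, 9}  B5 = {5, 6, 9}  B6 = {2, 5, 7}  B7 = {1, 2, 5}  B8 = {4, 8, 9}
Tree: B1–B2, B1–B3, B2–B4, B2–B5, B4–B6, B4–B7, B1–B8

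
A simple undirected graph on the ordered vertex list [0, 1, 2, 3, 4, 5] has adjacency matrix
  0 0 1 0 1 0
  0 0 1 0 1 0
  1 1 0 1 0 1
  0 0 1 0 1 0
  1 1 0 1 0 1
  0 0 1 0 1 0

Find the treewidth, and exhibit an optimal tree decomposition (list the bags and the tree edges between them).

Treewidth 2.
One optimal decomposition is:
Bags: B1 = {2, 4, 5}  B2 = {1, 2, 4}  B3 = {2, 3, 4}  B4 = {0, 2, 4}
Tree: B1–B2, B2–B3, B3–B4

The largest bag has 3 vertices, giving width 2; this decomposition certifies tw(G) ≤ 2. Since 5–4–1–2–5 is a cycle in G, G is not acyclic. Forests are exactly the graphs of treewidth ≤ 1, so tw(G) ≥ 2. Therefore the treewidth is 2.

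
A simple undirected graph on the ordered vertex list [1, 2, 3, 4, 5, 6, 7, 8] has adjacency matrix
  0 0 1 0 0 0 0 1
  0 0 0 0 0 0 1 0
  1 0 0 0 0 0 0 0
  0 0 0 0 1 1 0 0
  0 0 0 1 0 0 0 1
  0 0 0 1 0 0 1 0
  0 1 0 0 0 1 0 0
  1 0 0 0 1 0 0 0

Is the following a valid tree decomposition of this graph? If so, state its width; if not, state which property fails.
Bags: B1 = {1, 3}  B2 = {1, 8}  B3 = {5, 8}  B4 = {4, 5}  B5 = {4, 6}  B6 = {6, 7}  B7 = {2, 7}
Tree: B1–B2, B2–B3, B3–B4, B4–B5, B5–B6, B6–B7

Yes; width 1.

Checking the three conditions: (i) the bags cover all of {1, 2, 3, 4, 5, 6, 7, 8}; (ii) for each edge, some bag contains both endpoints; (iii) the bags containing any fixed vertex form a subtree. All hold, so the decomposition is valid with width 2 − 1 = 1.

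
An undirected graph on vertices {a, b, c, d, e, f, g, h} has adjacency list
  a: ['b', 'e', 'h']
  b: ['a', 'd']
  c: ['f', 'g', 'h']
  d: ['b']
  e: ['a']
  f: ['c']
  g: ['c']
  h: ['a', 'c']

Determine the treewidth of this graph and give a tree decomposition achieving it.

Treewidth 1.
One such decomposition:
Bags: B1 = {a, h}  B2 = {c, h}  B3 = {a, b}  B4 = {a, e}  B5 = {b, d}  B6 = {c, f}  B7 = {c, g}
Tree: B1–B2, B1–B3, B1–B4, B3–B5, B2–B6, B2–B7

Each bag holds 2 vertices, so the decomposition has width 1, which upper-bounds the treewidth. Since G has at least one edge (e.g. a–h), it is not an edgeless graph, so tw(G) ≥ 1. The upper and lower bounds meet at 1, so that is the treewidth.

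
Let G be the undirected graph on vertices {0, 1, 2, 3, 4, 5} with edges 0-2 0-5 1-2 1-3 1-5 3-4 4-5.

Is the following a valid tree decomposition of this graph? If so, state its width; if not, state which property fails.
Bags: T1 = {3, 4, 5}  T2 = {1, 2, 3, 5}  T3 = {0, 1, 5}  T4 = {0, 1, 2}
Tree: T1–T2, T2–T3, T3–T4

A tree decomposition must satisfy three properties: every vertex lies in some bag; for every edge, both endpoints lie together in some bag; and for every vertex, the bags containing it form a connected subtree. Here bags containing vertex 2 are not connected in the tree, so the decomposition is invalid.

No — bags containing vertex 2 are not connected in the tree.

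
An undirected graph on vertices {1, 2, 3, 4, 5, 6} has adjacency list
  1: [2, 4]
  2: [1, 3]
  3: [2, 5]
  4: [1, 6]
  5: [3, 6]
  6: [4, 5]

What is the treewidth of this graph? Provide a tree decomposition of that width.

The largest bag has 3 vertices, giving width 2; this decomposition certifies tw(G) ≤ 2. For the lower bound, G contains the cycle 1–4–6–5–3–2–1, so G is not a forest; only forests have treewidth ≤ 1, hence tw(G) ≥ 2. Hence tw(G) = 2 exactly.

Treewidth 2.
One such decomposition:
Bags: B1 = {1, 4, 6}  B2 = {1, 5, 6}  B3 = {1, 3, 5}  B4 = {1, 2, 3}
Tree: B1–B2, B2–B3, B3–B4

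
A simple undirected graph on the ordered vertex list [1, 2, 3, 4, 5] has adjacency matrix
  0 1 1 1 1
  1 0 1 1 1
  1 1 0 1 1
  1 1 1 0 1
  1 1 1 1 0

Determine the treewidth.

A width-4 tree decomposition is:
Bags: B1 = {1, 2, 3, 4, 5}
Tree: (single bag)
With just one bag of size 5, the width is 5 − 1 = 4, so tw(G) ≤ 4. Conversely, {1, 2, 3, 4, 5} is a clique of size 5, and the vertices of any clique must share a bag in every tree decomposition; so some bag has ≥ 5 vertices and tw(G) ≥ 4. The upper and lower bounds meet at 4, so that is the treewidth.

4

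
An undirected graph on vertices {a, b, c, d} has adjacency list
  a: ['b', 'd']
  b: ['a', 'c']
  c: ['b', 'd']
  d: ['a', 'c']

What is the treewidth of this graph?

A width-2 tree decomposition is:
Bags: B1 = {a, b, c}  B2 = {a, c, d}
Tree: B1–B2
Every bag has size at most 3, so the width is 3 − 1 = 2 and tw(G) ≤ 2. For the lower bound, G contains the cycle c–b–a–d–c, so G is not a forest; only forests have treewidth ≤ 1, hence tw(G) ≥ 2. Hence tw(G) = 2 exactly.

2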